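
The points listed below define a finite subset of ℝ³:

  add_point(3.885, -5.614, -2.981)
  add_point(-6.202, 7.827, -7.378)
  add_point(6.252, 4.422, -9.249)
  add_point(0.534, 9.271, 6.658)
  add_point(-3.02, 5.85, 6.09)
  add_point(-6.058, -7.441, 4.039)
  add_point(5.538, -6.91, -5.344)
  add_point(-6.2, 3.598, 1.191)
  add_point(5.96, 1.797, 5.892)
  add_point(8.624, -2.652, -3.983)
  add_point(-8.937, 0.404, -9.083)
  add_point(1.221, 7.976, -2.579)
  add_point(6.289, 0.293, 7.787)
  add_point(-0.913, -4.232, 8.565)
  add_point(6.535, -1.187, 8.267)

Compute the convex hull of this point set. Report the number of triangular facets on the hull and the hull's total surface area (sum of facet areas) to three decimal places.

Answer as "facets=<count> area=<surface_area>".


Points on the hull: [1, 2, 3, 4, 5, 6, 7, 8, 9, 10, 11, 12, 13, 14] (14 of 15).

Triangle areas on the boundary:
  f1: (p6, p5, p10) → 106.1855
  f2: (p6, p2, p10) → 89.9183
  f3: (p6, p2, p9) → 23.5391
  f4: (p6, p14, p9) → 32.9728
  f5: (p7, p5, p10) → 63.2250
  f6: (p13, p14, p3) → 48.5809
  f7: (p13, p6, p5) → 55.6739
  f8: (p13, p6, p14) → 58.6653
  f9: (p1, p2, p10) → 52.7128
  f10: (p1, p7, p10) → 37.7440
  f11: (p8, p2, p3) → 71.1473
  f12: (p8, p2, p9) → 50.4315
  f13: (p4, p7, p5) → 35.2996
  f14: (p4, p13, p5) → 39.7435
  f15: (p4, p13, p3) → 22.9761
  f16: (p4, p1, p3) → 34.1677
  f17: (p4, p1, p7) → 25.1207
  f18: (p11, p2, p3) → 24.2718
  f19: (p11, p1, p3) → 36.3391
  f20: (p11, p1, p2) → 40.0598
  f21: (p12, p14, p3) → 3.6379
  f22: (p12, p8, p3) → 9.7216
  f23: (p12, p14, p9) → 9.7247
  f24: (p12, p8, p9) → 12.4238
Σ area = 984.283

Euler characteristic 14−36+24 = 2 ✓

facets=24 area=984.283


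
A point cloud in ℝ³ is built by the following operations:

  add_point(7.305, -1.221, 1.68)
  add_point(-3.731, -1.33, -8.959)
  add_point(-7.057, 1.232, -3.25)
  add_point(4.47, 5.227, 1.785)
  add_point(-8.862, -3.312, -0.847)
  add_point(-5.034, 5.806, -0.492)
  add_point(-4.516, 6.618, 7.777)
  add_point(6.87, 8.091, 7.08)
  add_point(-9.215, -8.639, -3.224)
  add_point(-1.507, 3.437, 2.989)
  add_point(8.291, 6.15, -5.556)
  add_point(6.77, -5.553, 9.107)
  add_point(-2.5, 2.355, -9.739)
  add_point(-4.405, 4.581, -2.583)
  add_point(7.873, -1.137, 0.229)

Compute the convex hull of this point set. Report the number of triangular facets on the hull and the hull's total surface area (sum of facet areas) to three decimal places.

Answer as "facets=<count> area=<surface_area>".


facets=18 area=940.440

Points on the hull: [1, 2, 4, 5, 6, 7, 8, 10, 11, 12, 14] (11 of 15).

Area of each hull facet:
  f1: (p5, p7, p10) → 81.9665
  f2: (p14, p11, p8) → 94.0728
  f3: (p14, p7, p10) → 51.9752
  f4: (p14, p7, p11) → 56.5677
  f5: (p12, p5, p10) → 60.8417
  f6: (p6, p11, p8) → 150.2426
  f7: (p6, p7, p11) → 78.5176
  f8: (p6, p5, p7) → 47.8720
  f9: (p2, p12, p8) → 39.0611
  f10: (p2, p12, p5) → 22.8011
  f11: (p2, p6, p5) → 19.3697
  f12: (p1, p14, p10) → 64.8202
  f13: (p1, p12, p10) → 20.9356
  f14: (p1, p14, p8) → 79.6063
  f15: (p1, p12, p8) → 9.6384
  f16: (p4, p6, p8) → 15.3131
  f17: (p4, p2, p8) → 12.7243
  f18: (p4, p2, p6) → 34.1139
Σ area = 940.440

Euler characteristic 11−27+18 = 2 ✓


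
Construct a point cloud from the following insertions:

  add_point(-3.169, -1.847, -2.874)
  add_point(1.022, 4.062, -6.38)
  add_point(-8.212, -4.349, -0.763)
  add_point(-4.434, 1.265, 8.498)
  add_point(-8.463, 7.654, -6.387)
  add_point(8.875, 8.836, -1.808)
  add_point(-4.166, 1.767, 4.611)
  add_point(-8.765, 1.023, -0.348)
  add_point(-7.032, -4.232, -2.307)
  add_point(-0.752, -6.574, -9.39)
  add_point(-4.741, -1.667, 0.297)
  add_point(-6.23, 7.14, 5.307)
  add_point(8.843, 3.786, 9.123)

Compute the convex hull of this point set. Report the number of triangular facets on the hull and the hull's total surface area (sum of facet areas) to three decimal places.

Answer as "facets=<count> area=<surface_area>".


facets=14 area=875.944

Extreme-point indices: [1, 2, 3, 4, 5, 7, 9, 11, 12] — 9 of 13 on the boundary.

Triangle areas on the boundary:
  f1: (p12, p9, p5) → 118.5122
  f2: (p2, p12, p9) → 123.3286
  f3: (p2, p4, p7) → 17.8667
  f4: (p2, p4, p9) → 76.3797
  f5: (p1, p9, p5) → 41.9762
  f6: (p1, p4, p5) → 43.4376
  f7: (p1, p4, p9) → 55.7594
  f8: (p3, p2, p7) → 26.6505
  f9: (p3, p2, p12) → 69.2168
  f10: (p11, p12, p5) → 91.2414
  f11: (p11, p4, p5) → 96.7745
  f12: (p11, p3, p12) → 46.5016
  f13: (p11, p4, p7) → 38.9056
  f14: (p11, p3, p7) → 29.3929
Σ area = 875.944

Euler: V−E+F = 9−21+14 = 2.


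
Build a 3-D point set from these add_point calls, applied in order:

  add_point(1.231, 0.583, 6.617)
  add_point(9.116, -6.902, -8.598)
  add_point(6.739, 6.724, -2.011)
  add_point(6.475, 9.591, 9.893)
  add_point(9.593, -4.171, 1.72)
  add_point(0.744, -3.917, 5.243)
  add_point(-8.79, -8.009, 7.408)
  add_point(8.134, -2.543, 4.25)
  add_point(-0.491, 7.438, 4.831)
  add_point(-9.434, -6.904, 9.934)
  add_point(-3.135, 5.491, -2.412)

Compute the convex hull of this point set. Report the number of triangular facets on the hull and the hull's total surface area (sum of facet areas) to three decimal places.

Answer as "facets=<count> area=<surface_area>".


facets=14 area=915.085

Points on the hull: [1, 2, 3, 4, 6, 7, 8, 9, 10] (9 of 11).

Facet areas (half cross-product norm):
  f1: (p7, p4, p9) → 27.1160
  f2: (p7, p3, p9) → 127.8501
  f3: (p7, p3, p4) → 13.2678
  f4: (p6, p4, p9) → 25.5146
  f5: (p6, p1, p4) → 102.9482
  f6: (p6, p10, p9) → 24.0174
  f7: (p6, p10, p1) → 161.8933
  f8: (p8, p3, p9) → 70.7509
  f9: (p8, p10, p9) → 69.8212
  f10: (p8, p10, p3) → 19.1645
  f11: (p2, p10, p3) → 60.9169
  f12: (p2, p10, p1) → 76.2582
  f13: (p2, p3, p4) → 72.3876
  f14: (p2, p1, p4) → 63.1784
Σ area = 915.085

Euler characteristic 9−21+14 = 2 ✓


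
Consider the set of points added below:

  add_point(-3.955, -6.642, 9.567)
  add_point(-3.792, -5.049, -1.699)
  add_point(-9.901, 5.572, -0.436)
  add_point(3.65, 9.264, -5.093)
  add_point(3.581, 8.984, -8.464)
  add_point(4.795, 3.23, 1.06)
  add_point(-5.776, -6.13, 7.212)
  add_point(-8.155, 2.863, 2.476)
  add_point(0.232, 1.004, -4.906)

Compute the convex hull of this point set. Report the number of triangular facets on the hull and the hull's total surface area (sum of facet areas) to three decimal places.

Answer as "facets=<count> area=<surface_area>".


Hull vertices (9/9): indices [0, 1, 2, 3, 4, 5, 6, 7, 8].

Area of each hull facet:
  f1: (p1, p4, p2) → 94.8110
  f2: (p1, p0, p5) → 69.1679
  f3: (p7, p0, p5) → 79.3897
  f4: (p3, p4, p2) → 24.0715
  f5: (p3, p4, p5) → 11.1707
  f6: (p3, p7, p2) → 32.1359
  f7: (p3, p7, p5) → 56.6158
  f8: (p6, p1, p2) → 56.3040
  f9: (p6, p1, p0) → 10.6037
  f10: (p6, p7, p2) → 8.1536
  f11: (p6, p7, p0) → 12.1512
  f12: (p8, p4, p5) → 36.1716
  f13: (p8, p1, p5) → 30.4633
  f14: (p8, p1, p4) → 6.5082
Σ area = 527.718

Euler characteristic 9−21+14 = 2 ✓

facets=14 area=527.718


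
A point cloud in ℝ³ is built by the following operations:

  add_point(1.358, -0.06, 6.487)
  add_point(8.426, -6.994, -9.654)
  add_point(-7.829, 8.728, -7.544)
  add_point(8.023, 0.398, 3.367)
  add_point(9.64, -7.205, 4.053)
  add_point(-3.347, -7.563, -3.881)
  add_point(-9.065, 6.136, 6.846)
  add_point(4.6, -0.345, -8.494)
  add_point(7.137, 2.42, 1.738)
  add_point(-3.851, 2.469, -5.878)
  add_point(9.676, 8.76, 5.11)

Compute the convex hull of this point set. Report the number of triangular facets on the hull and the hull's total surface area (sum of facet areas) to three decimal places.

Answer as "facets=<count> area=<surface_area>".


Hull vertices (8/11): indices [0, 1, 2, 4, 5, 6, 7, 10].

Triangle areas on the boundary:
  f1: (p2, p10, p6) → 136.6908
  f2: (p2, p5, p6) → 118.7090
  f3: (p2, p5, p1) → 112.9025
  f4: (p4, p5, p6) → 139.1790
  f5: (p4, p1, p10) → 109.9566
  f6: (p4, p5, p1) → 84.2697
  f7: (p7, p1, p10) → 60.0903
  f8: (p7, p2, p10) → 131.1191
  f9: (p7, p2, p1) → 24.6525
  f10: (p0, p10, p6) → 72.1967
  f11: (p0, p4, p6) → 17.2807
  f12: (p0, p4, p10) → 68.2075
Σ area = 1075.254

Euler characteristic 8−18+12 = 2 ✓

facets=12 area=1075.254


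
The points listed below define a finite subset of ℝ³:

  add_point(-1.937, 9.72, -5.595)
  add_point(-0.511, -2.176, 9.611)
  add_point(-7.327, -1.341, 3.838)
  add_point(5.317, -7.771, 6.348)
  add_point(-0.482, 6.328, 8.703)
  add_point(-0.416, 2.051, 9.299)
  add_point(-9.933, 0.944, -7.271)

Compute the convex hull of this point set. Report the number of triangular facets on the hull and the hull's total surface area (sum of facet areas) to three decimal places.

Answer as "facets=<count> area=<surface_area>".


Extreme-point indices: [0, 1, 2, 3, 4, 5, 6] — 7 of 7 on the boundary.

Per-facet area ½‖(b−a)×(c−a)‖:
  f1: (p0, p3, p6) → 128.7976
  f2: (p4, p0, p6) → 88.4793
  f3: (p4, p0, p3) → 113.3329
  f4: (p2, p3, p6) → 74.8299
  f5: (p2, p1, p3) → 36.9349
  f6: (p2, p4, p6) → 60.3324
  f7: (p5, p1, p3) → 14.8077
  f8: (p5, p4, p3) → 15.2007
  f9: (p5, p2, p1) → 18.8723
  f10: (p5, p2, p4) → 19.6543
Σ area = 571.242

Check V−E+F: 7 − 15 + 10 = 2.

facets=10 area=571.242


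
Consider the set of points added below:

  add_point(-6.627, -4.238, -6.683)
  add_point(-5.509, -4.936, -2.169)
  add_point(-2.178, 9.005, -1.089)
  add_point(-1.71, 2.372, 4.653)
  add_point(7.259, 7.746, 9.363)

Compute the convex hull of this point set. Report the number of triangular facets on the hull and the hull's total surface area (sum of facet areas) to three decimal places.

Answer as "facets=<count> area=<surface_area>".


facets=6 area=301.249

5 of the 5 inputs are extreme points: [0, 1, 2, 3, 4].

Per-facet area ½‖(b−a)×(c−a)‖:
  f1: (p2, p4, p0) → 97.7852
  f2: (p1, p4, p0) → 41.2267
  f3: (p1, p2, p0) → 33.7921
  f4: (p3, p2, p4) → 50.3268
  f5: (p3, p1, p4) → 31.2890
  f6: (p3, p1, p2) → 46.8291
Σ area = 301.249

Euler characteristic 5−9+6 = 2 ✓


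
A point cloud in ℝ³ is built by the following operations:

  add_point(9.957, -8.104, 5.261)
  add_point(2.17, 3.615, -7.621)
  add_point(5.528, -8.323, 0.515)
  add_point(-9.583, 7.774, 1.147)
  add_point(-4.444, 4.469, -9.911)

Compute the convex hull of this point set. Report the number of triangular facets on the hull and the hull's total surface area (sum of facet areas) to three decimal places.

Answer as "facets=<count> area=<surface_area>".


facets=6 area=461.829

Points on the hull: [0, 1, 2, 3, 4] (5 of 5).

Area of each hull facet:
  f1: (p2, p0, p3) → 65.0644
  f2: (p4, p2, p3) → 121.3118
  f3: (p1, p0, p3) → 144.7371
  f4: (p1, p4, p3) → 44.1691
  f5: (p1, p2, p0) → 40.9053
  f6: (p1, p4, p2) → 45.6417
Σ area = 461.829

Euler: V−E+F = 5−9+6 = 2.


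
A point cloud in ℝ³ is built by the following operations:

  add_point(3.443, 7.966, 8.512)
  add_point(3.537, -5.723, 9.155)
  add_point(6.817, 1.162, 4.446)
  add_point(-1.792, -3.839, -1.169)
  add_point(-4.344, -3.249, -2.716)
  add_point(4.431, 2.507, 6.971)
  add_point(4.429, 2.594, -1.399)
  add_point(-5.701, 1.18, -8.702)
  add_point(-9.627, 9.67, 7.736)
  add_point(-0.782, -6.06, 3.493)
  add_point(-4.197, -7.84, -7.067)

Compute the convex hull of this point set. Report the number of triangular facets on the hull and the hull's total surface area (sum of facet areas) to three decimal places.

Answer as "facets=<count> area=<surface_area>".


facets=12 area=784.440

8 of the 11 inputs are extreme points: [0, 1, 2, 6, 7, 8, 9, 10].

Triangle areas on the boundary:
  f1: (p1, p10, p2) → 79.0218
  f2: (p7, p10, p8) → 83.3303
  f3: (p9, p10, p8) → 101.9877
  f4: (p9, p1, p8) → 65.9326
  f5: (p9, p1, p10) → 13.9239
  f6: (p0, p7, p8) → 122.0111
  f7: (p0, p1, p8) → 89.6013
  f8: (p0, p1, p2) → 37.7001
  f9: (p6, p10, p2) → 43.3724
  f10: (p6, p7, p10) → 57.9276
  f11: (p6, p0, p2) → 27.7269
  f12: (p6, p0, p7) → 61.9043
Σ area = 784.440

Check V−E+F: 8 − 18 + 12 = 2.


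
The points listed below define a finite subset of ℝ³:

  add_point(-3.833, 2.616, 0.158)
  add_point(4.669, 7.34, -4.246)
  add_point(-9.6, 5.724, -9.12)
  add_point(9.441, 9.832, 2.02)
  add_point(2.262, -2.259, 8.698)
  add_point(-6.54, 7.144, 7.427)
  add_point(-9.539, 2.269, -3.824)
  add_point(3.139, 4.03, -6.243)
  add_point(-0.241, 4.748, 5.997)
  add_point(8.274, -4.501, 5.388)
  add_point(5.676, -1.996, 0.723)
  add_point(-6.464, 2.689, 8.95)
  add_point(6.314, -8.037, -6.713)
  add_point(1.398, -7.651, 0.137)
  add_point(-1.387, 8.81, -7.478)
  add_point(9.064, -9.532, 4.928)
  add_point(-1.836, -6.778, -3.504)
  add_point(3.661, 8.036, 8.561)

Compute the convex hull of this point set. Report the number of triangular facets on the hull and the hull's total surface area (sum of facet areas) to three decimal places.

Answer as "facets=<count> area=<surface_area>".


facets=26 area=1171.065

15 of the 18 inputs are extreme points: [1, 2, 3, 4, 5, 6, 7, 9, 11, 12, 13, 14, 15, 16, 17].

Triangle areas on the boundary:
  f1: (p12, p15, p3) → 113.9307
  f2: (p4, p11, p15) → 23.1508
  f3: (p14, p12, p2) → 82.5044
  f4: (p14, p5, p2) → 69.8361
  f5: (p14, p5, p3) → 106.4992
  f6: (p16, p12, p2) → 62.6671
  f7: (p16, p12, p15) → 52.9339
  f8: (p9, p15, p3) → 14.6131
  f9: (p17, p5, p11) → 24.2448
  f10: (p17, p4, p11) → 48.4077
  f11: (p17, p5, p3) → 37.4337
  f12: (p17, p9, p3) → 59.9005
  f13: (p17, p4, p15) → 44.8215
  f14: (p17, p9, p15) → 8.3831
  f15: (p1, p12, p3) → 60.4717
  f16: (p1, p14, p3) → 17.9868
  f17: (p6, p16, p2) → 33.6630
  f18: (p6, p16, p11) → 77.2020
  f19: (p6, p5, p2) → 33.6503
  f20: (p6, p5, p11) → 29.6398
  f21: (p13, p11, p15) → 70.0028
  f22: (p13, p16, p15) → 6.3577
  f23: (p13, p16, p11) → 38.8124
  f24: (p7, p14, p12) → 21.7146
  f25: (p7, p1, p12) → 18.6906
  f26: (p7, p1, p14) → 13.5464
Σ area = 1171.065

Euler: V−E+F = 15−39+26 = 2.


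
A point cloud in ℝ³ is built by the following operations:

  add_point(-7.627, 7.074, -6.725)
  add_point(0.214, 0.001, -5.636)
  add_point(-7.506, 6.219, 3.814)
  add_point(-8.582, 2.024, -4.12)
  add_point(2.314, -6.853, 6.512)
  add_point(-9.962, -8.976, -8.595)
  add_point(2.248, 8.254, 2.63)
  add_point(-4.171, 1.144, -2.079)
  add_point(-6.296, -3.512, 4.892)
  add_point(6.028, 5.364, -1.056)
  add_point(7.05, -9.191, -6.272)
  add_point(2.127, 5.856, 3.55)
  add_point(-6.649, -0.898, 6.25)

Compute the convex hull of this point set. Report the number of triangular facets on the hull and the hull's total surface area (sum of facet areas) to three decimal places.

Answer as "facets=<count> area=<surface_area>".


facets=18 area=958.827

11 of the 13 inputs are extreme points: [0, 2, 3, 4, 5, 6, 8, 9, 10, 11, 12].

Per-facet area ½‖(b−a)×(c−a)‖:
  f1: (p4, p10, p5) → 115.9455
  f2: (p0, p10, p5) → 138.6932
  f3: (p0, p2, p6) → 52.6500
  f4: (p8, p4, p5) → 68.1225
  f5: (p12, p8, p4) → 13.0595
  f6: (p12, p2, p5) → 64.5359
  f7: (p12, p8, p5) → 15.8284
  f8: (p9, p0, p10) → 115.2182
  f9: (p9, p0, p6) → 41.0892
  f10: (p9, p4, p10) → 93.2689
  f11: (p3, p2, p5) → 34.5204
  f12: (p3, p0, p5) → 25.9873
  f13: (p3, p0, p2) → 26.0300
  f14: (p11, p2, p6) → 12.3951
  f15: (p11, p12, p2) → 36.1476
  f16: (p11, p12, p4) → 58.3742
  f17: (p11, p9, p6) → 7.5831
  f18: (p11, p9, p4) → 39.3777
Σ area = 958.827

Check V−E+F: 11 − 27 + 18 = 2.


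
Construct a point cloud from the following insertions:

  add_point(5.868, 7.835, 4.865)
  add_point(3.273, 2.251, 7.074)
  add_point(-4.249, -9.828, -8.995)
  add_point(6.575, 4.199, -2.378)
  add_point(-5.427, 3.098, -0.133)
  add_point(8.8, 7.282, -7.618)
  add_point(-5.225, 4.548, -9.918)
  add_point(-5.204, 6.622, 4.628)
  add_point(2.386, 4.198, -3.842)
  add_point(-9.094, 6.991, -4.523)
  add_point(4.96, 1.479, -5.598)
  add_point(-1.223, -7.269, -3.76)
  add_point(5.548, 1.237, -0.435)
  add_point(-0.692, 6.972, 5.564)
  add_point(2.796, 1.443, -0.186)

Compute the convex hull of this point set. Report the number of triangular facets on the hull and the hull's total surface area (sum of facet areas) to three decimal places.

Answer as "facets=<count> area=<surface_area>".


facets=18 area=814.966

11 of the 15 inputs are extreme points: [0, 1, 2, 5, 6, 7, 9, 10, 11, 12, 13].

Triangle areas on the boundary:
  f1: (p0, p5, p9) → 107.3161
  f2: (p6, p5, p9) → 48.0757
  f3: (p6, p2, p9) → 48.1725
  f4: (p6, p2, p5) → 103.8221
  f5: (p12, p0, p5) → 42.0480
  f6: (p12, p0, p1) → 24.4707
  f7: (p7, p0, p9) → 50.7011
  f8: (p7, p2, p9) → 89.5264
  f9: (p10, p2, p5) → 26.9846
  f10: (p10, p12, p5) → 18.2279
  f11: (p13, p0, p1) → 18.3540
  f12: (p13, p7, p1) → 11.7141
  f13: (p13, p7, p0) → 4.7445
  f14: (p11, p7, p2) → 43.2743
  f15: (p11, p7, p1) → 73.4787
  f16: (p11, p12, p1) → 44.0427
  f17: (p11, p10, p2) → 32.0244
  f18: (p11, p10, p12) → 27.9880
Σ area = 814.966

Euler characteristic 11−27+18 = 2 ✓


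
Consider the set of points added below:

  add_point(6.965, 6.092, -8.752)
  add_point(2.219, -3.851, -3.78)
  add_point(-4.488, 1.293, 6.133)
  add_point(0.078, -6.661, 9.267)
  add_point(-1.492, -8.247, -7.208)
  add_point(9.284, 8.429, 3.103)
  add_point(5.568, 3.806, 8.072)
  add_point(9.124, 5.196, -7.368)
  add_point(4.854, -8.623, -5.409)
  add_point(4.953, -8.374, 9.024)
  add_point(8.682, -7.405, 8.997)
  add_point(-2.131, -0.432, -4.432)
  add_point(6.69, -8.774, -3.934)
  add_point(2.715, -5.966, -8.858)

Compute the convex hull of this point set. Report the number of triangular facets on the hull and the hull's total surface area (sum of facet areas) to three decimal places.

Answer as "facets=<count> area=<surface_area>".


facets=22 area=926.406

13 of the 14 inputs are extreme points: [0, 2, 3, 4, 5, 6, 7, 8, 9, 10, 11, 12, 13].

Triangle areas on the boundary:
  f1: (p0, p5, p2) → 97.0172
  f2: (p6, p5, p2) → 35.7391
  f3: (p6, p3, p2) → 48.5316
  f4: (p4, p3, p2) → 77.1871
  f5: (p7, p0, p5) → 13.6368
  f6: (p10, p6, p3) → 47.3130
  f7: (p10, p6, p5) → 39.1952
  f8: (p10, p7, p5) → 92.4980
  f9: (p10, p7, p12) → 95.4223
  f10: (p11, p0, p2) → 59.5410
  f11: (p11, p4, p2) → 39.8409
  f12: (p11, p4, p0) → 47.0628
  f13: (p13, p4, p0) → 23.1566
  f14: (p13, p7, p12) → 44.8464
  f15: (p13, p7, p0) → 17.3503
  f16: (p9, p10, p12) → 24.9917
  f17: (p9, p10, p3) → 5.5711
  f18: (p9, p4, p12) → 56.0151
  f19: (p9, p4, p3) → 42.9985
  f20: (p8, p4, p12) → 3.0350
  f21: (p8, p13, p12) → 3.2555
  f22: (p8, p13, p4) → 12.2002
Σ area = 926.406

Check V−E+F: 13 − 33 + 22 = 2.


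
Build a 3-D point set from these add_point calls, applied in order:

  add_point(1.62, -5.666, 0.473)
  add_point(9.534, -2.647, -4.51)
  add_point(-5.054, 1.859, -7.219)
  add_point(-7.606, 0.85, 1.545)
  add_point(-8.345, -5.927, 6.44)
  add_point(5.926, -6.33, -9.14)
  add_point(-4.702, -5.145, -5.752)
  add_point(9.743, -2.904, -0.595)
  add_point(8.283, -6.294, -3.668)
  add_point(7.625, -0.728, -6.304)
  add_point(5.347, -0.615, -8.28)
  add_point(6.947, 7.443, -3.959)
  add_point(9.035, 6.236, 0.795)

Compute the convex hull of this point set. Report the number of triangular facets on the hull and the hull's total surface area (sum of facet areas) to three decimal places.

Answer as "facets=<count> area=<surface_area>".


facets=20 area=731.239

12 of the 13 inputs are extreme points: [1, 2, 3, 4, 5, 6, 7, 8, 9, 10, 11, 12].

Triangle areas on the boundary:
  f1: (p12, p7, p4) → 91.0266
  f2: (p8, p7, p4) → 46.5651
  f3: (p8, p5, p4) → 57.4170
  f4: (p1, p12, p7) → 18.1555
  f5: (p1, p12, p11) → 26.7772
  f6: (p1, p8, p7) → 7.4941
  f7: (p1, p8, p5) → 11.7320
  f8: (p3, p2, p4) → 28.6154
  f9: (p3, p2, p11) → 62.4774
  f10: (p3, p12, p4) → 68.6200
  f11: (p3, p12, p11) → 45.0016
  f12: (p6, p5, p4) → 59.5727
  f13: (p6, p2, p4) → 44.3152
  f14: (p6, p2, p5) → 40.0296
  f15: (p10, p2, p11) → 49.7077
  f16: (p10, p2, p5) → 29.3682
  f17: (p9, p1, p5) → 10.4921
  f18: (p9, p10, p5) → 8.7629
  f19: (p9, p1, p11) → 12.2870
  f20: (p9, p10, p11) → 12.8217
Σ area = 731.239

Euler: V−E+F = 12−30+20 = 2.


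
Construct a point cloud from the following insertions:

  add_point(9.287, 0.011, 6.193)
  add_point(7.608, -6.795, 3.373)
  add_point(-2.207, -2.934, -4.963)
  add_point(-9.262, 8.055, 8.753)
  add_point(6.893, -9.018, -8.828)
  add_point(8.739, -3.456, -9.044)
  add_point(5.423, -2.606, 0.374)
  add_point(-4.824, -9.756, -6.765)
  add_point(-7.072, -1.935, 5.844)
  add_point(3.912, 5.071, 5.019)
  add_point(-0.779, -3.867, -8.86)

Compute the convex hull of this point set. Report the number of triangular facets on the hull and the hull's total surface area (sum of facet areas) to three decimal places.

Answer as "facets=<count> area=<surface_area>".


facets=14 area=898.383

Extreme-point indices: [0, 1, 3, 4, 5, 7, 8, 9, 10] — 9 of 11 on the boundary.

Triangle areas on the boundary:
  f1: (p8, p0, p3) → 87.2669
  f2: (p8, p7, p3) → 52.7384
  f3: (p9, p0, p3) → 32.8900
  f4: (p9, p5, p3) → 97.0346
  f5: (p9, p5, p0) → 58.4150
  f6: (p10, p7, p3) → 85.2385
  f7: (p10, p5, p3) → 101.6748
  f8: (p4, p10, p7) → 34.3987
  f9: (p4, p10, p5) → 26.1085
  f10: (p1, p8, p0) → 58.6594
  f11: (p1, p8, p7) → 105.8173
  f12: (p1, p4, p7) → 73.6498
  f13: (p1, p5, p0) → 48.4879
  f14: (p1, p4, p5) → 36.0032
Σ area = 898.383

Euler: V−E+F = 9−21+14 = 2.


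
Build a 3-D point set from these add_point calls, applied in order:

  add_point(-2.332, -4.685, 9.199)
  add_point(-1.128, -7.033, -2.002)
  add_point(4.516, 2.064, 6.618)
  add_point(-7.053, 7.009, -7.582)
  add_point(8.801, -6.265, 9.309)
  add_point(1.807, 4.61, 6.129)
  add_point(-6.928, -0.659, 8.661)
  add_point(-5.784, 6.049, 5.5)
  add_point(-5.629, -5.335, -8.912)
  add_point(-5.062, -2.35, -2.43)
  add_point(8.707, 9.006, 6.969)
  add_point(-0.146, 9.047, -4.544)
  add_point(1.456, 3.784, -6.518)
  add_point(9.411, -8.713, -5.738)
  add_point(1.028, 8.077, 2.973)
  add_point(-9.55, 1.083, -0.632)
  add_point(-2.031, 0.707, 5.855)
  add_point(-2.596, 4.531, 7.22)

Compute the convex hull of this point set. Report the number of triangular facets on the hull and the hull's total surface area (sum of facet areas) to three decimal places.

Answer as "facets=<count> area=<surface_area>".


facets=24 area=1207.598

Hull vertices (14/18): indices [0, 1, 3, 4, 6, 7, 8, 10, 11, 12, 13, 14, 15, 17].

Facet areas (half cross-product norm):
  f1: (p10, p4, p13) → 117.8517
  f2: (p14, p10, p11) → 27.4008
  f3: (p7, p14, p10) → 24.3343
  f4: (p7, p14, p11) → 28.1918
  f5: (p12, p8, p13) → 82.9182
  f6: (p12, p10, p13) → 119.9922
  f7: (p12, p10, p11) → 42.2385
  f8: (p6, p8, p15) → 47.3470
  f9: (p6, p7, p15) → 31.5084
  f10: (p6, p10, p4) → 121.2462
  f11: (p1, p4, p13) → 79.5364
  f12: (p1, p8, p13) → 46.0012
  f13: (p3, p12, p11) → 22.6657
  f14: (p3, p12, p8) → 51.3736
  f15: (p3, p8, p15) → 50.8901
  f16: (p3, p7, p15) → 41.3503
  f17: (p3, p7, p11) → 45.9413
  f18: (p17, p7, p10) → 19.0442
  f19: (p17, p6, p10) → 21.2144
  f20: (p17, p6, p7) → 13.4640
  f21: (p0, p6, p4) → 18.9801
  f22: (p0, p1, p4) → 64.2130
  f23: (p0, p6, p8) → 55.3818
  f24: (p0, p1, p8) → 34.5132
Σ area = 1207.598

Euler characteristic 14−36+24 = 2 ✓


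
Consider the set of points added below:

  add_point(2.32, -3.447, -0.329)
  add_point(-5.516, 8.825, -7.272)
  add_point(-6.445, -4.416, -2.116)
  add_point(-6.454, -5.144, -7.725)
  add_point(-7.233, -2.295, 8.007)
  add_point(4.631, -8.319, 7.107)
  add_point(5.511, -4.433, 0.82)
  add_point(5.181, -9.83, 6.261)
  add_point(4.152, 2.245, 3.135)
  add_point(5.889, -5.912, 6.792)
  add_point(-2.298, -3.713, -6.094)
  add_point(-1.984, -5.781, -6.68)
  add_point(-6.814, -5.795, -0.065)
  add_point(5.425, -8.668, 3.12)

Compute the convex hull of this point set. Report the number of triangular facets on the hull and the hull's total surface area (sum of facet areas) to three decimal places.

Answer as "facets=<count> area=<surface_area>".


Hull vertices (11/14): indices [1, 3, 4, 5, 6, 7, 8, 9, 11, 12, 13].

Triangle areas on the boundary:
  f1: (p3, p1, p4) → 109.7053
  f2: (p8, p9, p4) → 57.4378
  f3: (p8, p1, p4) → 102.1817
  f4: (p5, p9, p4) → 18.2279
  f5: (p5, p7, p4) → 8.9241
  f6: (p5, p7, p9) → 2.0919
  f7: (p12, p3, p4) → 16.0515
  f8: (p12, p7, p4) → 60.2327
  f9: (p12, p7, p3) → 49.1665
  f10: (p6, p8, p1) → 53.8679
  f11: (p6, p8, p9) → 22.1157
  f12: (p11, p7, p3) → 26.1501
  f13: (p11, p3, p1) → 32.3906
  f14: (p11, p6, p1) → 80.1734
  f15: (p13, p11, p7) → 13.6995
  f16: (p13, p11, p6) → 25.1764
  f17: (p13, p7, p9) → 6.5683
  f18: (p13, p6, p9) → 11.0007
Σ area = 695.162

Euler: V−E+F = 11−27+18 = 2.

facets=18 area=695.162


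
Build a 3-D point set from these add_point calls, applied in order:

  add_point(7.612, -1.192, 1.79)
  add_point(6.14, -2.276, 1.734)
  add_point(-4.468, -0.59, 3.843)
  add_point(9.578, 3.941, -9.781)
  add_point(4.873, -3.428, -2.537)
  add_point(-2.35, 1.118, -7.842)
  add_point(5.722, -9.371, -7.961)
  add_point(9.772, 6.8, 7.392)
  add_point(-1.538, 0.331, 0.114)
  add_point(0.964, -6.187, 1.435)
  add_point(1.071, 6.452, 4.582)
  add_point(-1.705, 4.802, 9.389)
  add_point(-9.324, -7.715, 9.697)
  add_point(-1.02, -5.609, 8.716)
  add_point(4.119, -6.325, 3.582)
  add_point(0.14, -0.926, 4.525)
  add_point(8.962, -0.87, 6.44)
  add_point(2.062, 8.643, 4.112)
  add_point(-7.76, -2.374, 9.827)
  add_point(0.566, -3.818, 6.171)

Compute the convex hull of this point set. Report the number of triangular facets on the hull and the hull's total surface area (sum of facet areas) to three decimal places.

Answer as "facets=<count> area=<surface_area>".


Hull vertices (11/20): indices [3, 5, 6, 7, 11, 12, 13, 14, 16, 17, 18].

Per-facet area ½‖(b−a)×(c−a)‖:
  f1: (p17, p3, p7) → 69.9065
  f2: (p16, p3, p7) → 64.8630
  f3: (p16, p3, p6) → 108.1701
  f4: (p11, p17, p7) → 32.2414
  f5: (p5, p17, p3) → 88.2556
  f6: (p5, p6, p12) → 136.8453
  f7: (p5, p3, p6) → 75.0073
  f8: (p14, p6, p12) → 77.7797
  f9: (p14, p16, p6) → 42.2928
  f10: (p18, p11, p17) → 23.6741
  f11: (p18, p5, p17) → 113.4721
  f12: (p18, p5, p12) → 50.8521
  f13: (p13, p14, p12) → 21.3710
  f14: (p13, p14, p16) → 28.4188
  f15: (p13, p16, p7) → 38.4059
  f16: (p13, p11, p7) → 61.5152
  f17: (p13, p18, p12) → 20.7544
  f18: (p13, p18, p11) → 34.3518
Σ area = 1088.177

Euler characteristic 11−27+18 = 2 ✓

facets=18 area=1088.177


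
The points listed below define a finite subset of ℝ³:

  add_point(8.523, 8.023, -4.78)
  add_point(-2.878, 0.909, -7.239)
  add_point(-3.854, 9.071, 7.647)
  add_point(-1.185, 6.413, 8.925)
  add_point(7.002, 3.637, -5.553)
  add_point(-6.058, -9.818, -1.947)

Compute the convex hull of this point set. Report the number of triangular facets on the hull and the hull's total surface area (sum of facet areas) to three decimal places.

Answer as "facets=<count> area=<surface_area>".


Points on the hull: [0, 1, 2, 3, 4, 5] (6 of 6).

Facet areas (half cross-product norm):
  f1: (p1, p2, p5) → 105.1947
  f2: (p1, p2, p0) → 108.3857
  f3: (p3, p2, p5) → 39.2117
  f4: (p3, p2, p0) → 33.4924
  f5: (p4, p3, p5) → 149.0331
  f6: (p4, p3, p0) → 39.3019
  f7: (p4, p1, p5) → 58.8422
  f8: (p4, p1, p0) → 19.9317
Σ area = 553.393

Check V−E+F: 6 − 12 + 8 = 2.

facets=8 area=553.393


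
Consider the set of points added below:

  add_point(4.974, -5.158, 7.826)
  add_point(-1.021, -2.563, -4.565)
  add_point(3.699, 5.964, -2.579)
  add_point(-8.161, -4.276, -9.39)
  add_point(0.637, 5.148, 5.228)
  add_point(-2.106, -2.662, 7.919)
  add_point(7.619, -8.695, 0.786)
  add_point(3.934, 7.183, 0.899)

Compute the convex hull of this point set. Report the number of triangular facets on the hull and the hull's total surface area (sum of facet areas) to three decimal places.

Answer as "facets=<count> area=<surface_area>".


facets=10 area=585.647

7 of the 8 inputs are extreme points: [0, 2, 3, 4, 5, 6, 7].

Triangle areas on the boundary:
  f1: (p5, p6, p3) → 118.4284
  f2: (p0, p7, p6) → 58.9540
  f3: (p0, p5, p6) → 27.8264
  f4: (p2, p6, p3) → 126.4966
  f5: (p2, p7, p3) → 24.8152
  f6: (p2, p7, p6) → 28.5790
  f7: (p4, p7, p3) → 56.1125
  f8: (p4, p5, p3) → 79.6426
  f9: (p4, p0, p7) → 32.1186
  f10: (p4, p0, p5) → 32.6737
Σ area = 585.647

Euler characteristic 7−15+10 = 2 ✓


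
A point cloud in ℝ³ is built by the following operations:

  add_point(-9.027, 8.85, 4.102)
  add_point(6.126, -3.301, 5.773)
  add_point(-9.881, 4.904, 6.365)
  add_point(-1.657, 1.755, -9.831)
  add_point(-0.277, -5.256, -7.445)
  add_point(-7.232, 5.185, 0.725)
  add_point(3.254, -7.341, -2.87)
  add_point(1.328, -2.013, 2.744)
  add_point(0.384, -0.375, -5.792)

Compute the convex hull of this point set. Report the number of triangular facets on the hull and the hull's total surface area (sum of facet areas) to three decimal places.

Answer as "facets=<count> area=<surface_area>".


Extreme-point indices: [0, 1, 2, 3, 4, 5, 6] — 7 of 9 on the boundary.

Facet areas (half cross-product norm):
  f1: (p6, p1, p2) → 89.5744
  f2: (p3, p6, p1) → 59.1822
  f3: (p0, p1, p2) → 40.7330
  f4: (p0, p3, p1) → 144.1060
  f5: (p4, p6, p2) → 60.2313
  f6: (p4, p3, p2) → 69.3909
  f7: (p4, p3, p6) → 17.4468
  f8: (p5, p3, p2) → 12.4839
  f9: (p5, p0, p2) → 11.9697
  f10: (p5, p0, p3) → 15.3172
Σ area = 520.435

Euler: V−E+F = 7−15+10 = 2.

facets=10 area=520.435


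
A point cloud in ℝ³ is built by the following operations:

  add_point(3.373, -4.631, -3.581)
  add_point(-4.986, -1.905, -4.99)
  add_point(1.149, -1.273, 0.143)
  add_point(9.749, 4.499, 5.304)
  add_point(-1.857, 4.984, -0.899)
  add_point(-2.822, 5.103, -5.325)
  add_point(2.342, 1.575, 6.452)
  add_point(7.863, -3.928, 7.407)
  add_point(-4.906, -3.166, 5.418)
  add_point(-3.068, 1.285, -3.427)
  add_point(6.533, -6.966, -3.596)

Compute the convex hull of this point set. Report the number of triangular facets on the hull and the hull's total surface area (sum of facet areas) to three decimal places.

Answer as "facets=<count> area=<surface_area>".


facets=12 area=557.539

Hull vertices (8/11): indices [1, 3, 4, 5, 6, 7, 8, 10].

Triangle areas on the boundary:
  f1: (p7, p10, p3) → 51.0088
  f2: (p8, p10, p1) → 65.4575
  f3: (p8, p7, p10) → 72.1037
  f4: (p5, p10, p1) → 46.1442
  f5: (p5, p10, p3) → 104.3582
  f6: (p5, p8, p1) → 38.0066
  f7: (p6, p7, p3) → 29.2847
  f8: (p6, p8, p7) → 33.4287
  f9: (p4, p5, p8) → 20.6095
  f10: (p4, p6, p8) → 38.2696
  f11: (p4, p5, p3) → 22.7066
  f12: (p4, p6, p3) → 36.1604
Σ area = 557.539

Check V−E+F: 8 − 18 + 12 = 2.


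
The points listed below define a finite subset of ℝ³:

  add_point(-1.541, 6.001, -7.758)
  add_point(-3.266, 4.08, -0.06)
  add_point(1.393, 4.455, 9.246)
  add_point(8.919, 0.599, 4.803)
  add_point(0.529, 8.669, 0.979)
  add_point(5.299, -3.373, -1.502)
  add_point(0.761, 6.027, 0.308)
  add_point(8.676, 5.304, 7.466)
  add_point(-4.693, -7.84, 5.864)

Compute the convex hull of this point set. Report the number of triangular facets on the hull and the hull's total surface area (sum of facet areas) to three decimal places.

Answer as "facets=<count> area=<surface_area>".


facets=12 area=561.759

Extreme-point indices: [0, 1, 2, 3, 4, 5, 7, 8] — 8 of 9 on the boundary.

Triangle areas on the boundary:
  f1: (p5, p3, p8) → 54.5209
  f2: (p5, p0, p8) → 86.4072
  f3: (p5, p0, p3) → 52.9170
  f4: (p1, p0, p8) → 41.1678
  f5: (p1, p0, p4) → 24.2627
  f6: (p1, p2, p8) → 66.1416
  f7: (p1, p2, p4) → 27.9180
  f8: (p7, p2, p4) → 34.6422
  f9: (p7, p0, p3) → 46.5024
  f10: (p7, p0, p4) → 39.8142
  f11: (p7, p3, p8) → 40.0570
  f12: (p7, p2, p8) → 47.4082
Σ area = 561.759

Euler: V−E+F = 8−18+12 = 2.


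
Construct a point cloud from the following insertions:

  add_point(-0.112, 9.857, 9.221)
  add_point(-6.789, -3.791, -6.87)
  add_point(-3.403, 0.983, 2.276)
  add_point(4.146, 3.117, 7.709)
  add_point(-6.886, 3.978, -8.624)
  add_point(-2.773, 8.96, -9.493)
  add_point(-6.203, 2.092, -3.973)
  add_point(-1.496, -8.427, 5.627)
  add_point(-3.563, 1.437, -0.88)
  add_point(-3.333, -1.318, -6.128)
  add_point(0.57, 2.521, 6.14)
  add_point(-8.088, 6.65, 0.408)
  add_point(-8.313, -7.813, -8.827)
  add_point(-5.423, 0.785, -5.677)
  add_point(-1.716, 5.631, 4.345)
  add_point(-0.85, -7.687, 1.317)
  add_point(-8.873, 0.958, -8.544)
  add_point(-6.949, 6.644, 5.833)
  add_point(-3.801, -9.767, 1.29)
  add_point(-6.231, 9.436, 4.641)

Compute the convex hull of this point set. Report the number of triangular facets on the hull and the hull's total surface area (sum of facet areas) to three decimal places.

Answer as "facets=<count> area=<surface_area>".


13 of the 20 inputs are extreme points: [0, 3, 4, 5, 7, 9, 11, 12, 15, 16, 17, 18, 19].

Triangle areas on the boundary:
  f1: (p5, p0, p3) → 75.9100
  f2: (p7, p0, p3) → 44.4829
  f3: (p7, p17, p18) → 40.5775
  f4: (p7, p17, p0) → 66.0876
  f5: (p15, p5, p3) → 124.8623
  f6: (p15, p7, p3) → 28.7251
  f7: (p15, p7, p18) → 7.8046
  f8: (p4, p5, p16) → 1.8213
  f9: (p19, p17, p0) → 11.9397
  f10: (p19, p5, p0) → 51.2431
  f11: (p12, p5, p16) → 29.4776
  f12: (p12, p15, p18) → 19.7401
  f13: (p12, p17, p18) → 97.3940
  f14: (p11, p4, p5) → 30.9471
  f15: (p11, p19, p5) → 28.1874
  f16: (p11, p4, p16) → 16.9873
  f17: (p11, p19, p17) → 8.1691
  f18: (p11, p12, p16) → 38.8702
  f19: (p11, p12, p17) → 40.3820
  f20: (p9, p15, p5) → 31.7711
  f21: (p9, p12, p5) → 35.5467
  f22: (p9, p12, p15) → 43.3241
Σ area = 874.251

Check V−E+F: 13 − 33 + 22 = 2.

facets=22 area=874.251


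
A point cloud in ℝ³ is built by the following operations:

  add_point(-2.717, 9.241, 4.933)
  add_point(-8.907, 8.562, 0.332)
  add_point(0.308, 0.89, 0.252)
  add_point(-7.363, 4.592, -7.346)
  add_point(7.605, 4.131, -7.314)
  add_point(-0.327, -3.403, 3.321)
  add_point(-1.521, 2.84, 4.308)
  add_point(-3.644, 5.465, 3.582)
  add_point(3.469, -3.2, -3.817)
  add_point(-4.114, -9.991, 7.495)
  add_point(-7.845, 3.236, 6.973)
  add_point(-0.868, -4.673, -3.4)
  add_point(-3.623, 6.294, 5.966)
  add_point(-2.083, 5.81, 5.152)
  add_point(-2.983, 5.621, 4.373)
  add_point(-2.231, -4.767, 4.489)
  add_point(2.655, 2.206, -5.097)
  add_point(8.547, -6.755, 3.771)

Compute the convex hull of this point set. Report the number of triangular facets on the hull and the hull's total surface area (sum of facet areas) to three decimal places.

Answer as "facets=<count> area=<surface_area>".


facets=16 area=877.111

Points on the hull: [0, 1, 3, 4, 8, 9, 10, 11, 12, 17] (10 of 18).

Per-facet area ½‖(b−a)×(c−a)‖:
  f1: (p4, p3, p1) → 64.5744
  f2: (p0, p4, p1) → 65.0517
  f3: (p0, p4, p17) → 126.0149
  f4: (p11, p9, p17) → 69.4752
  f5: (p11, p3, p9) → 66.2428
  f6: (p11, p4, p3) → 73.9537
  f7: (p10, p0, p1) → 28.6739
  f8: (p10, p3, p1) → 34.9232
  f9: (p10, p3, p9) → 98.2543
  f10: (p12, p9, p17) → 106.3824
  f11: (p12, p0, p17) → 26.3819
  f12: (p12, p10, p9) → 34.2638
  f13: (p12, p10, p0) → 5.1350
  f14: (p8, p4, p17) → 41.7658
  f15: (p8, p11, p17) → 21.4777
  f16: (p8, p11, p4) → 14.5402
Σ area = 877.111

Euler: V−E+F = 10−24+16 = 2.


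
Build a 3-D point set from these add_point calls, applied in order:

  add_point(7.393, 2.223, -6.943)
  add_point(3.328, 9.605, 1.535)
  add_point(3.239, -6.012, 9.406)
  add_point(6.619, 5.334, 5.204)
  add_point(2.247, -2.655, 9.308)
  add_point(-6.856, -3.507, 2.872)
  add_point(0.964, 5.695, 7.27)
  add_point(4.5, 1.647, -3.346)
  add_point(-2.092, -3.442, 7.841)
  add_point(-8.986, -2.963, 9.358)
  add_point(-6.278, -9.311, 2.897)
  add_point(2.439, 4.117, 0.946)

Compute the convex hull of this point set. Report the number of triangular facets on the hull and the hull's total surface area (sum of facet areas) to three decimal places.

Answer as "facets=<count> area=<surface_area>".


facets=14 area=665.443

Extreme-point indices: [0, 1, 2, 3, 4, 5, 6, 9, 10] — 9 of 12 on the boundary.

Area of each hull facet:
  f1: (p6, p1, p9) → 34.5635
  f2: (p5, p1, p9) → 55.8388
  f3: (p5, p1, p0) → 97.0843
  f4: (p4, p2, p9) → 19.0162
  f5: (p4, p6, p9) → 48.4741
  f6: (p3, p6, p1) → 18.6361
  f7: (p3, p1, p0) → 38.3646
  f8: (p3, p2, p0) → 78.3742
  f9: (p3, p4, p2) → 13.2282
  f10: (p3, p4, p6) → 26.0317
  f11: (p10, p2, p0) → 110.7933
  f12: (p10, p5, p0) → 51.6320
  f13: (p10, p2, p9) → 53.5457
  f14: (p10, p5, p9) → 19.8605
Σ area = 665.443

Euler characteristic 9−21+14 = 2 ✓


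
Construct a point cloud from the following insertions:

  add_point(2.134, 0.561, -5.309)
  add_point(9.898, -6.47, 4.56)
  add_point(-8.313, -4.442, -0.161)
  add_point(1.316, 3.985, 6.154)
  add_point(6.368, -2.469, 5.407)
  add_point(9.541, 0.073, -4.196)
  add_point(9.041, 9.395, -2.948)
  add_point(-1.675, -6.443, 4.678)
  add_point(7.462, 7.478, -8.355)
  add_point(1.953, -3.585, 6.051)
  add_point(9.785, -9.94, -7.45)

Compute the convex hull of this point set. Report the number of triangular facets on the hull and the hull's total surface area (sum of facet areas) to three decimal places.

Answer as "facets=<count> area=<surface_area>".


facets=18 area=819.148

Points on the hull: [0, 1, 2, 3, 4, 5, 6, 7, 8, 9, 10] (11 of 11).

Triangle areas on the boundary:
  f1: (p3, p6, p2) → 88.1374
  f2: (p8, p6, p2) → 63.6510
  f3: (p8, p10, p6) → 50.8542
  f4: (p5, p6, p1) → 44.9593
  f5: (p5, p10, p1) → 54.5163
  f6: (p5, p10, p6) → 9.0470
  f7: (p7, p3, p2) → 46.1815
  f8: (p7, p10, p2) → 71.0317
  f9: (p7, p10, p1) → 72.3453
  f10: (p4, p6, p1) → 36.7280
  f11: (p4, p3, p6) → 53.6590
  f12: (p0, p10, p2) → 81.2151
  f13: (p0, p8, p2) → 25.0705
  f14: (p0, p8, p10) → 59.5490
  f15: (p9, p7, p3) → 15.5011
  f16: (p9, p4, p3) → 17.2477
  f17: (p9, p7, p1) → 18.4855
  f18: (p9, p4, p1) → 10.9691
Σ area = 819.148

Euler characteristic 11−27+18 = 2 ✓


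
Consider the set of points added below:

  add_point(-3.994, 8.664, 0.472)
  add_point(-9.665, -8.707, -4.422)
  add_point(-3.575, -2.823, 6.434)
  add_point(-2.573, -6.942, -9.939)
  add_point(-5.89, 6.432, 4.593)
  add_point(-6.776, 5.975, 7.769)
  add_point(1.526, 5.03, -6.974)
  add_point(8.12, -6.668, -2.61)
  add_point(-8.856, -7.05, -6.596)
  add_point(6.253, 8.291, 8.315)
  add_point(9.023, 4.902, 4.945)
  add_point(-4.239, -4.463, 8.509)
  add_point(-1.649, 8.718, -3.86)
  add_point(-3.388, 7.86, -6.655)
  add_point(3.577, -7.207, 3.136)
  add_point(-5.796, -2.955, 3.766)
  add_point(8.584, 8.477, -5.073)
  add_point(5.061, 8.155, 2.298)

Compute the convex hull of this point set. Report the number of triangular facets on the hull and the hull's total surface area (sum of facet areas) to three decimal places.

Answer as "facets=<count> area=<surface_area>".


14 of the 18 inputs are extreme points: [0, 1, 3, 5, 6, 7, 8, 9, 10, 11, 12, 13, 14, 16].

Area of each hull facet:
  f1: (p5, p11, p1) → 78.1788
  f2: (p3, p7, p1) → 56.5902
  f3: (p16, p7, p10) → 71.6366
  f4: (p16, p3, p7) → 99.4237
  f5: (p14, p7, p10) → 48.0905
  f6: (p14, p11, p1) → 69.6930
  f7: (p14, p7, p1) → 55.5760
  f8: (p9, p5, p11) → 71.1528
  f9: (p9, p14, p10) → 33.3623
  f10: (p9, p14, p11) → 77.9173
  f11: (p9, p0, p5) → 51.1977
  f12: (p9, p16, p10) → 27.5729
  f13: (p9, p16, p12) → 67.1195
  f14: (p9, p0, p12) → 31.4047
  f15: (p8, p3, p1) → 7.9800
  f16: (p8, p5, p1) → 27.5104
  f17: (p13, p16, p12) → 16.0304
  f18: (p13, p8, p3) → 53.5492
  f19: (p13, p0, p12) → 7.3672
  f20: (p13, p0, p5) → 14.8226
  f21: (p13, p8, p5) → 116.1997
  f22: (p6, p16, p3) → 36.3371
  f23: (p6, p13, p3) → 36.1714
  f24: (p6, p13, p16) → 19.4632
Σ area = 1174.347

Euler: V−E+F = 14−36+24 = 2.

facets=24 area=1174.347
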